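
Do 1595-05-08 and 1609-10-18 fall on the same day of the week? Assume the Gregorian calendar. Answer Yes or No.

No

From May 8, 1595 to Oct 18, 1609 is 5277 days.
5277 mod 7 = 6, so they are different weekdays.
(May 8, 1595 is a Monday; Oct 18, 1609 is a Sunday.)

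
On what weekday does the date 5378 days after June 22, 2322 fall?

First find the weekday of Jun 22, 2322. Doomsday rule: the anchor day for the 2300s is Wednesday. For year 22: 22÷12 = 1 r 10, and 10÷4 = 2, so 1+10+2 = 13.
Wednesday + 13 ≡ Tuesday — that's 2322's doomsday.
In June the doomsday date is Jun 6.
Jun 22 is 16 days after Jun 6; 16 mod 7 = 2, so Tuesday + 2 = Thursday.
5378 mod 7 = 2, so 5378 days after a Thursday is Thursday + 2 = Saturday.

Saturday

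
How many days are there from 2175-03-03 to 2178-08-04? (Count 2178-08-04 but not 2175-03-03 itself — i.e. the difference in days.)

1250

Mar 3, 2175 → Mar 3, 2176: 366 days (Feb 29, 2176 is in that span).
Mar 3, 2176 → Mar 3, 2177: 365 days.
Mar 3, 2177 → Mar 3, 2178: 365 days.
Mar 3, 2178 → Apr 3, 2178: 31 days (March has 31).
Apr 3, 2178 → May 3, 2178: 30 days (April has 30).
May 3, 2178 → Jun 3, 2178: 31 days (May has 31).
Jun 3, 2178 → Jul 3, 2178: 30 days (June has 30).
Jul 3, 2178 → Aug 3, 2178: 31 days (July has 31).
Aug 3, 2178 → Aug 4, 2178: 1 days.
Total: 1250 days.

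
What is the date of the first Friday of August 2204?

August 1, 2204 is a Wednesday.
The first Friday is therefore August 3 (2 days later).

August 3, 2204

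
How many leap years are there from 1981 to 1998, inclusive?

4

Multiples of 4 in [1981,1998]: 4.
Of those, multiples of 100: 0 (not leap unless ÷400).
Multiples of 400: 0.
Leap years = 4 − 0 + 0 = 4.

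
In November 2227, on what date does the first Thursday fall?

November 1, 2227 is a Thursday.
The first Thursday is therefore November 1 (same day).

November 1, 2227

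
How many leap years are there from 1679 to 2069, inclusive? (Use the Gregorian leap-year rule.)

Multiples of 4 in [1679,2069]: 98.
Of those, multiples of 100: 4 (not leap unless ÷400).
Multiples of 400: 1.
Leap years = 98 − 4 + 1 = 95.

95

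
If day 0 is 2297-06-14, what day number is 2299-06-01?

Jun 14, 2297 → Jun 14, 2298: 365 days.
Jun 14, 2298 → Jul 14, 2298: 30 days (June has 30).
Jul 14, 2298 → Aug 14, 2298: 31 days (July has 31).
Aug 14, 2298 → Sep 14, 2298: 31 days (August has 31).
Sep 14, 2298 → Oct 14, 2298: 30 days (September has 30).
Oct 14, 2298 → Nov 14, 2298: 31 days (October has 31).
Nov 14, 2298 → Dec 14, 2298: 30 days (November has 30).
Dec 14, 2298 → Jan 14, 2299: 31 days (December has 31).
Jan 14, 2299 → Feb 14, 2299: 31 days (January has 31).
Feb 14, 2299 → Mar 14, 2299: 28 days (February has 28).
Mar 14, 2299 → Apr 14, 2299: 31 days (March has 31).
Apr 14, 2299 → May 14, 2299: 30 days (April has 30).
May 14, 2299 → Jun 1, 2299: 18 days.
Total: 717 days.

717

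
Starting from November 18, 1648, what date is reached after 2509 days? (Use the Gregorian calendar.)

+365 (one year) → Nov 18, 1649 (2144 left).
+365 (one year) → Nov 18, 1650 (1779 left).
+365 (one year) → Nov 18, 1651 (1414 left).
+366 (one year; includes Feb 29, 1652) → Nov 18, 1652 (1048 left).
+365 (one year) → Nov 18, 1653 (683 left).
+365 (one year) → Nov 18, 1654 (318 left).
Nov has 30 days: +13 → Dec 1, 1654 (305 left).
Dec has 31 days: +31 → Jan 1, 1655 (274 left).
Jan has 31 days: +31 → Feb 1, 1655 (243 left).
Feb has 28 days: +28 → Mar 1, 1655 (215 left).
Mar has 31 days: +31 → Apr 1, 1655 (184 left).
Apr has 30 days: +30 → May 1, 1655 (154 left).
May has 31 days: +31 → Jun 1, 1655 (123 left).
Jun has 30 days: +30 → Jul 1, 1655 (93 left).
Jul has 31 days: +31 → Aug 1, 1655 (62 left).
Aug has 31 days: +31 → Sep 1, 1655 (31 left).
Sep has 30 days: +30 → Oct 1, 1655 (1 left).
+1 → Oct 2, 1655.

October 2, 1655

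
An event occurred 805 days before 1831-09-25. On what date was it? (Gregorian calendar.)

July 12, 1829

−365 (one year) → Sep 25, 1830 (440 left).
−365 (one year) → Sep 25, 1829 (75 left).
−25 → Aug 31, 1829 (end of Aug, 31 days; 50 left).
−31 → Jul 31, 1829 (end of Jul, 31 days; 19 left).
−19 → Jul 12, 1829.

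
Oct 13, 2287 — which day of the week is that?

Thursday

Doomsday rule: the anchor day for the 2200s is Friday. For year 87: 87÷12 = 7 r 3, and 3÷4 = 0, so 7+3+0 = 10.
Friday + 10 ≡ Monday — that's 2287's doomsday.
In October the doomsday date is Oct 10.
Oct 13 is 3 days after Oct 10; 3 mod 7 = 3, so Monday + 3 = Thursday.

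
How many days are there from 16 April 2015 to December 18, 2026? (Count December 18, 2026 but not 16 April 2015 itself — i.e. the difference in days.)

4264

Apr 16, 2015 → Apr 16, 2016: 366 days (Feb 29, 2016 is in that span).
Apr 16, 2016 → Apr 16, 2017: 365 days.
Apr 16, 2017 → Apr 16, 2018: 365 days.
Apr 16, 2018 → Apr 16, 2019: 365 days.
Apr 16, 2019 → Apr 16, 2020: 366 days (Feb 29, 2020 is in that span).
Apr 16, 2020 → Apr 16, 2021: 365 days.
Apr 16, 2021 → Apr 16, 2022: 365 days.
Apr 16, 2022 → Apr 16, 2023: 365 days.
Apr 16, 2023 → Apr 16, 2024: 366 days (Feb 29, 2024 is in that span).
Apr 16, 2024 → Apr 16, 2025: 365 days.
Apr 16, 2025 → Apr 16, 2026: 365 days.
Apr 16, 2026 → May 16, 2026: 30 days (April has 30).
May 16, 2026 → Jun 16, 2026: 31 days (May has 31).
Jun 16, 2026 → Jul 16, 2026: 30 days (June has 30).
Jul 16, 2026 → Aug 16, 2026: 31 days (July has 31).
Aug 16, 2026 → Sep 16, 2026: 31 days (August has 31).
Sep 16, 2026 → Oct 16, 2026: 30 days (September has 30).
Oct 16, 2026 → Nov 16, 2026: 31 days (October has 31).
Nov 16, 2026 → Dec 16, 2026: 30 days (November has 30).
Dec 16, 2026 → Dec 18, 2026: 2 days.
Total: 4264 days.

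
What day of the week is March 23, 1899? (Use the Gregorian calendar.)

Thursday

Doomsday rule: the anchor day for the 1800s is Friday. For year 99: 99÷12 = 8 r 3, and 3÷4 = 0, so 8+3+0 = 11.
Friday + 11 ≡ Tuesday — that's 1899's doomsday.
In March the doomsday date is Mar 14.
Mar 23 is 9 days after Mar 14; 9 mod 7 = 2, so Tuesday + 2 = Thursday.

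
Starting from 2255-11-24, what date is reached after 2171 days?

+366 (one year; includes Feb 29, 2256) → Nov 24, 2256 (1805 left).
+365 (one year) → Nov 24, 2257 (1440 left).
+365 (one year) → Nov 24, 2258 (1075 left).
+365 (one year) → Nov 24, 2259 (710 left).
+366 (one year; includes Feb 29, 2260) → Nov 24, 2260 (344 left).
Nov has 30 days: +7 → Dec 1, 2260 (337 left).
Dec has 31 days: +31 → Jan 1, 2261 (306 left).
Jan has 31 days: +31 → Feb 1, 2261 (275 left).
Feb has 28 days: +28 → Mar 1, 2261 (247 left).
Mar has 31 days: +31 → Apr 1, 2261 (216 left).
Apr has 30 days: +30 → May 1, 2261 (186 left).
May has 31 days: +31 → Jun 1, 2261 (155 left).
Jun has 30 days: +30 → Jul 1, 2261 (125 left).
Jul has 31 days: +31 → Aug 1, 2261 (94 left).
Aug has 31 days: +31 → Sep 1, 2261 (63 left).
Sep has 30 days: +30 → Oct 1, 2261 (33 left).
Oct has 31 days: +31 → Nov 1, 2261 (2 left).
+2 → Nov 3, 2261.

November 3, 2261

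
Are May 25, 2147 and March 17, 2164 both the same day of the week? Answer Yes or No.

From May 25, 2147 to Mar 17, 2164 is 6141 days.
6141 mod 7 = 2, so they are different weekdays.
(May 25, 2147 is a Thursday; Mar 17, 2164 is a Saturday.)

No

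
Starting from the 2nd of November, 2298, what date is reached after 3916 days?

+365 (one year) → Nov 2, 2299 (3551 left).
+365 (one year) → Nov 2, 2300 (3186 left).
+365 (one year) → Nov 2, 2301 (2821 left).
+365 (one year) → Nov 2, 2302 (2456 left).
+365 (one year) → Nov 2, 2303 (2091 left).
+366 (one year; includes Feb 29, 2304) → Nov 2, 2304 (1725 left).
+365 (one year) → Nov 2, 2305 (1360 left).
+365 (one year) → Nov 2, 2306 (995 left).
+365 (one year) → Nov 2, 2307 (630 left).
+366 (one year; includes Feb 29, 2308) → Nov 2, 2308 (264 left).
Nov has 30 days: +29 → Dec 1, 2308 (235 left).
Dec has 31 days: +31 → Jan 1, 2309 (204 left).
Jan has 31 days: +31 → Feb 1, 2309 (173 left).
Feb has 28 days: +28 → Mar 1, 2309 (145 left).
Mar has 31 days: +31 → Apr 1, 2309 (114 left).
Apr has 30 days: +30 → May 1, 2309 (84 left).
May has 31 days: +31 → Jun 1, 2309 (53 left).
Jun has 30 days: +30 → Jul 1, 2309 (23 left).
+23 → Jul 24, 2309.

July 24, 2309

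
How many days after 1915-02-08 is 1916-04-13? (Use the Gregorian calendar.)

430

Feb 8, 1915 → Feb 8, 1916: 365 days.
Feb 8, 1916 → Mar 8, 1916: 29 days (February has 29).
Mar 8, 1916 → Apr 8, 1916: 31 days (March has 31).
Apr 8, 1916 → Apr 13, 1916: 5 days.
Total: 430 days.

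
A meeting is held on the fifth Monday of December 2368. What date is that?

December 1, 2368 is a Sunday.
The first Monday is therefore December 2 (1 days later).
The fifth Monday is 2 + 4×7 = December 30.

December 30, 2368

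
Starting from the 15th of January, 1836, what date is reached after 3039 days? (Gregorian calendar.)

May 11, 1844

+366 (one year; includes Feb 29, 1836) → Jan 15, 1837 (2673 left).
+365 (one year) → Jan 15, 1838 (2308 left).
+365 (one year) → Jan 15, 1839 (1943 left).
+365 (one year) → Jan 15, 1840 (1578 left).
+366 (one year; includes Feb 29, 1840) → Jan 15, 1841 (1212 left).
+365 (one year) → Jan 15, 1842 (847 left).
+365 (one year) → Jan 15, 1843 (482 left).
+365 (one year) → Jan 15, 1844 (117 left).
Jan has 31 days: +17 → Feb 1, 1844 (100 left).
Feb has 29 days: +29 → Mar 1, 1844 (71 left).
Mar has 31 days: +31 → Apr 1, 1844 (40 left).
Apr has 30 days: +30 → May 1, 1844 (10 left).
+10 → May 11, 1844.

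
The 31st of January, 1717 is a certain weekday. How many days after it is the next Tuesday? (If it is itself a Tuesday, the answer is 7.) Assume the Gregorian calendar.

2

Jan 31, 1717 is a Sunday.
From Sunday to the next Tuesday is 2 days.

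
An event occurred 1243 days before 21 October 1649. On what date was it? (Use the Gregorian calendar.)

May 27, 1646

−365 (one year) → Oct 21, 1648 (878 left).
−366 (one year; includes Feb 29, 1648) → Oct 21, 1647 (512 left).
−365 (one year) → Oct 21, 1646 (147 left).
−21 → Sep 30, 1646 (end of Sep, 30 days; 126 left).
−30 → Aug 31, 1646 (end of Aug, 31 days; 96 left).
−31 → Jul 31, 1646 (end of Jul, 31 days; 65 left).
−31 → Jun 30, 1646 (end of Jun, 30 days; 34 left).
−30 → May 31, 1646 (end of May, 31 days; 4 left).
−4 → May 27, 1646.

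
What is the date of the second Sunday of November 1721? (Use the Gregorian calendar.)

November 9, 1721

November 1, 1721 is a Saturday.
The first Sunday is therefore November 2 (1 days later).
The second Sunday is 2 + 1×7 = November 9.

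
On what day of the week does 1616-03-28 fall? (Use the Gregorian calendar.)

Doomsday rule: the anchor day for the 1600s is Tuesday. For year 16: 16÷12 = 1 r 4, and 4÷4 = 1, so 1+4+1 = 6.
Tuesday + 6 ≡ Monday — that's 1616's doomsday.
In March the doomsday date is Mar 14.
Mar 28 is 14 days after Mar 14; 14 mod 7 = 0, so Monday + 0 = Monday.

Monday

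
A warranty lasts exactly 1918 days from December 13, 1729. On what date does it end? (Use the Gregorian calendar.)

March 15, 1735

+365 (one year) → Dec 13, 1730 (1553 left).
+365 (one year) → Dec 13, 1731 (1188 left).
+366 (one year; includes Feb 29, 1732) → Dec 13, 1732 (822 left).
+365 (one year) → Dec 13, 1733 (457 left).
+365 (one year) → Dec 13, 1734 (92 left).
Dec has 31 days: +19 → Jan 1, 1735 (73 left).
Jan has 31 days: +31 → Feb 1, 1735 (42 left).
Feb has 28 days: +28 → Mar 1, 1735 (14 left).
+14 → Mar 15, 1735.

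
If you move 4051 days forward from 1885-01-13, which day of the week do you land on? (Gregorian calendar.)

Jan 13, 1885 is a Tuesday.
4051 mod 7 = 5, so 4051 days after a Tuesday is Tuesday + 5 = Sunday.

Sunday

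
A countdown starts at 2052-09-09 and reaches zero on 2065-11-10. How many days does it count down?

Sep 9, 2052 → Sep 9, 2053: 365 days.
Sep 9, 2053 → Sep 9, 2054: 365 days.
Sep 9, 2054 → Sep 9, 2055: 365 days.
Sep 9, 2055 → Sep 9, 2056: 366 days (Feb 29, 2056 is in that span).
Sep 9, 2056 → Sep 9, 2057: 365 days.
Sep 9, 2057 → Sep 9, 2058: 365 days.
Sep 9, 2058 → Sep 9, 2059: 365 days.
Sep 9, 2059 → Sep 9, 2060: 366 days (Feb 29, 2060 is in that span).
Sep 9, 2060 → Sep 9, 2061: 365 days.
Sep 9, 2061 → Sep 9, 2062: 365 days.
Sep 9, 2062 → Sep 9, 2063: 365 days.
Sep 9, 2063 → Sep 9, 2064: 366 days (Feb 29, 2064 is in that span).
Sep 9, 2064 → Sep 9, 2065: 365 days.
Sep 9, 2065 → Oct 9, 2065: 30 days (September has 30).
Oct 9, 2065 → Nov 9, 2065: 31 days (October has 31).
Nov 9, 2065 → Nov 10, 2065: 1 days.
Total: 4810 days.

4810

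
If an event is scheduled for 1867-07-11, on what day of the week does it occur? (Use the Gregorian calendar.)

Thursday

Doomsday rule: the anchor day for the 1800s is Friday. For year 67: 67÷12 = 5 r 7, and 7÷4 = 1, so 5+7+1 = 13.
Friday + 13 ≡ Thursday — that's 1867's doomsday.
In July the doomsday date is Jul 11.
Jul 11 is the doomsday itself: Thursday.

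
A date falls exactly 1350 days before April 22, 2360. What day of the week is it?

Apr 22, 2360 is a Friday.
1350 mod 7 = 6, so 1350 days before a Friday is Friday − 6 = Saturday.

Saturday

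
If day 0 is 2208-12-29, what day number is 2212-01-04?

1101

Dec 29, 2208 → Dec 29, 2209: 365 days.
Dec 29, 2209 → Dec 29, 2210: 365 days.
Dec 29, 2210 → Jan 29, 2211: 31 days (December has 31).
Jan 29, 2211 → Feb 28, 2211: 30 days (January has 31).
Feb 28, 2211 → Mar 28, 2211: 28 days (February has 28).
Mar 28, 2211 → Apr 28, 2211: 31 days (March has 31).
Apr 28, 2211 → May 28, 2211: 30 days (April has 30).
May 28, 2211 → Jun 28, 2211: 31 days (May has 31).
Jun 28, 2211 → Jul 28, 2211: 30 days (June has 30).
Jul 28, 2211 → Aug 28, 2211: 31 days (July has 31).
Aug 28, 2211 → Sep 28, 2211: 31 days (August has 31).
Sep 28, 2211 → Oct 28, 2211: 30 days (September has 30).
Oct 28, 2211 → Nov 28, 2211: 31 days (October has 31).
Nov 28, 2211 → Dec 28, 2211: 30 days (November has 30).
Dec 28, 2211 → Jan 4, 2212: 7 days.
Total: 1101 days.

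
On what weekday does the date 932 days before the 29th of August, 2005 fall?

Sunday

First find the weekday of Aug 29, 2005. Doomsday rule: the anchor day for the 2000s is Tuesday. For year 05: 5÷12 = 0 r 5, and 5÷4 = 1, so 0+5+1 = 6.
Tuesday + 6 ≡ Monday — that's 2005's doomsday.
In August the doomsday date is Aug 8.
Aug 29 is 21 days after Aug 8; 21 mod 7 = 0, so Monday + 0 = Monday.
932 mod 7 = 1, so 932 days before a Monday is Monday − 1 = Sunday.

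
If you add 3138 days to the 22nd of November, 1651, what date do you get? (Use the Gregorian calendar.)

June 25, 1660

+366 (one year; includes Feb 29, 1652) → Nov 22, 1652 (2772 left).
+365 (one year) → Nov 22, 1653 (2407 left).
+365 (one year) → Nov 22, 1654 (2042 left).
+365 (one year) → Nov 22, 1655 (1677 left).
+366 (one year; includes Feb 29, 1656) → Nov 22, 1656 (1311 left).
+365 (one year) → Nov 22, 1657 (946 left).
+365 (one year) → Nov 22, 1658 (581 left).
+365 (one year) → Nov 22, 1659 (216 left).
Nov has 30 days: +9 → Dec 1, 1659 (207 left).
Dec has 31 days: +31 → Jan 1, 1660 (176 left).
Jan has 31 days: +31 → Feb 1, 1660 (145 left).
Feb has 29 days: +29 → Mar 1, 1660 (116 left).
Mar has 31 days: +31 → Apr 1, 1660 (85 left).
Apr has 30 days: +30 → May 1, 1660 (55 left).
May has 31 days: +31 → Jun 1, 1660 (24 left).
+24 → Jun 25, 1660.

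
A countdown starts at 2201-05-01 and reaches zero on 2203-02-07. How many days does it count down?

647

May 1, 2201 → May 1, 2202: 365 days.
May 1, 2202 → Jun 1, 2202: 31 days (May has 31).
Jun 1, 2202 → Jul 1, 2202: 30 days (June has 30).
Jul 1, 2202 → Aug 1, 2202: 31 days (July has 31).
Aug 1, 2202 → Sep 1, 2202: 31 days (August has 31).
Sep 1, 2202 → Oct 1, 2202: 30 days (September has 30).
Oct 1, 2202 → Nov 1, 2202: 31 days (October has 31).
Nov 1, 2202 → Dec 1, 2202: 30 days (November has 30).
Dec 1, 2202 → Jan 1, 2203: 31 days (December has 31).
Jan 1, 2203 → Feb 1, 2203: 31 days (January has 31).
Feb 1, 2203 → Feb 7, 2203: 6 days.
Total: 647 days.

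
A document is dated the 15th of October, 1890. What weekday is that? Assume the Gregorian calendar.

Wednesday

Doomsday rule: the anchor day for the 1800s is Friday. For year 90: 90÷12 = 7 r 6, and 6÷4 = 1, so 7+6+1 = 14.
Friday + 14 ≡ Friday — that's 1890's doomsday.
In October the doomsday date is Oct 10.
Oct 15 is 5 days after Oct 10; 5 mod 7 = 5, so Friday + 5 = Wednesday.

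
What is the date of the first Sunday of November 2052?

November 3, 2052

November 1, 2052 is a Friday.
The first Sunday is therefore November 3 (2 days later).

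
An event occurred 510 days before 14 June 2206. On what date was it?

January 20, 2205

−365 (one year) → Jun 14, 2205 (145 left).
−14 → May 31, 2205 (end of May, 31 days; 131 left).
−31 → Apr 30, 2205 (end of Apr, 30 days; 100 left).
−30 → Mar 31, 2205 (end of Mar, 31 days; 70 left).
−31 → Feb 28, 2205 (end of Feb, 28 days; 39 left).
−28 → Jan 31, 2205 (end of Jan, 31 days; 11 left).
−11 → Jan 20, 2205.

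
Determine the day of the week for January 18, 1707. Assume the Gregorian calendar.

Doomsday rule: the anchor day for the 1700s is Sunday. For year 07: 7÷12 = 0 r 7, and 7÷4 = 1, so 0+7+1 = 8.
Sunday + 8 ≡ Monday — that's 1707's doomsday.
In January the doomsday date is Jan 3 (1707 is not a leap year).
Jan 18 is 15 days after Jan 3; 15 mod 7 = 1, so Monday + 1 = Tuesday.

Tuesday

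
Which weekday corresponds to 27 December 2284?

Doomsday rule: the anchor day for the 2200s is Friday. For year 84: 84÷12 = 7 r 0, and 0÷4 = 0, so 7+0+0 = 7.
Friday + 7 ≡ Friday — that's 2284's doomsday.
In December the doomsday date is Dec 12.
Dec 27 is 15 days after Dec 12; 15 mod 7 = 1, so Friday + 1 = Saturday.

Saturday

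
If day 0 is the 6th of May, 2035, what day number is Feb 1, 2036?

May 6, 2035 → Jun 6, 2035: 31 days (May has 31).
Jun 6, 2035 → Jul 6, 2035: 30 days (June has 30).
Jul 6, 2035 → Aug 6, 2035: 31 days (July has 31).
Aug 6, 2035 → Sep 6, 2035: 31 days (August has 31).
Sep 6, 2035 → Oct 6, 2035: 30 days (September has 30).
Oct 6, 2035 → Nov 6, 2035: 31 days (October has 31).
Nov 6, 2035 → Dec 6, 2035: 30 days (November has 30).
Dec 6, 2035 → Jan 6, 2036: 31 days (December has 31).
Jan 6, 2036 → Feb 1, 2036: 26 days.
Total: 271 days.

271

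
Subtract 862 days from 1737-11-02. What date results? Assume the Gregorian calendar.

June 24, 1735

−365 (one year) → Nov 2, 1736 (497 left).
−366 (one year; includes Feb 29, 1736) → Nov 2, 1735 (131 left).
−2 → Oct 31, 1735 (end of Oct, 31 days; 129 left).
−31 → Sep 30, 1735 (end of Sep, 30 days; 98 left).
−30 → Aug 31, 1735 (end of Aug, 31 days; 68 left).
−31 → Jul 31, 1735 (end of Jul, 31 days; 37 left).
−31 → Jun 30, 1735 (end of Jun, 30 days; 6 left).
−6 → Jun 24, 1735.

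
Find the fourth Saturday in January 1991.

January 1, 1991 is a Tuesday.
The first Saturday is therefore January 5 (4 days later).
The fourth Saturday is 5 + 3×7 = January 26.

January 26, 1991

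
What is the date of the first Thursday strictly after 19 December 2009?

December 24, 2009

Dec 19, 2009 is a Saturday.
From Saturday to the next Thursday is 5 days.
Dec 19, 2009 + 5 = Dec 24, 2009.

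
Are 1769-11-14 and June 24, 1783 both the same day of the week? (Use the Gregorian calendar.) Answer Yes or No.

From Nov 14, 1769 to Jun 24, 1783 is 4970 days.
4970 mod 7 = 0, so they are the same weekday.
(Nov 14, 1769 is a Tuesday; Jun 24, 1783 is a Tuesday.)

Yes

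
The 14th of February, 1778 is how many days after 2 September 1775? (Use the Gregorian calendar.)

896

Sep 2, 1775 → Sep 2, 1776: 366 days (Feb 29, 1776 is in that span).
Sep 2, 1776 → Sep 2, 1777: 365 days.
Sep 2, 1777 → Oct 2, 1777: 30 days (September has 30).
Oct 2, 1777 → Nov 2, 1777: 31 days (October has 31).
Nov 2, 1777 → Dec 2, 1777: 30 days (November has 30).
Dec 2, 1777 → Jan 2, 1778: 31 days (December has 31).
Jan 2, 1778 → Feb 2, 1778: 31 days (January has 31).
Feb 2, 1778 → Feb 14, 1778: 12 days.
Total: 896 days.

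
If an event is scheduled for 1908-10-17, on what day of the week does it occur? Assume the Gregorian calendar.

Doomsday rule: the anchor day for the 1900s is Wednesday. For year 08: 8÷12 = 0 r 8, and 8÷4 = 2, so 0+8+2 = 10.
Wednesday + 10 ≡ Saturday — that's 1908's doomsday.
In October the doomsday date is Oct 10.
Oct 17 is 7 days after Oct 10; 7 mod 7 = 0, so Saturday + 0 = Saturday.

Saturday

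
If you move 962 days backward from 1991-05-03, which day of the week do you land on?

First find the weekday of May 3, 1991. Doomsday rule: the anchor day for the 1900s is Wednesday. For year 91: 91÷12 = 7 r 7, and 7÷4 = 1, so 7+7+1 = 15.
Wednesday + 15 ≡ Thursday — that's 1991's doomsday.
In May the doomsday date is May 9.
May 3 is 6 days before May 9; 6 mod 7 = 6, so Thursday − 6 = Friday.
962 mod 7 = 3, so 962 days before a Friday is Friday − 3 = Tuesday.

Tuesday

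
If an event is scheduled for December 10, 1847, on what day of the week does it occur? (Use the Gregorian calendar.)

Friday

Doomsday rule: the anchor day for the 1800s is Friday. For year 47: 47÷12 = 3 r 11, and 11÷4 = 2, so 3+11+2 = 16.
Friday + 16 ≡ Sunday — that's 1847's doomsday.
In December the doomsday date is Dec 12.
Dec 10 is 2 days before Dec 12; 2 mod 7 = 2, so Sunday − 2 = Friday.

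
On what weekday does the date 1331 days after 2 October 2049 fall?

Sunday

First find the weekday of Oct 2, 2049. Doomsday rule: the anchor day for the 2000s is Tuesday. For year 49: 49÷12 = 4 r 1, and 1÷4 = 0, so 4+1+0 = 5.
Tuesday + 5 ≡ Sunday — that's 2049's doomsday.
In October the doomsday date is Oct 10.
Oct 2 is 8 days before Oct 10; 8 mod 7 = 1, so Sunday − 1 = Saturday.
1331 mod 7 = 1, so 1331 days after a Saturday is Saturday + 1 = Sunday.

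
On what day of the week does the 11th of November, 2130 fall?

Doomsday rule: the anchor day for the 2100s is Sunday. For year 30: 30÷12 = 2 r 6, and 6÷4 = 1, so 2+6+1 = 9.
Sunday + 9 ≡ Tuesday — that's 2130's doomsday.
In November the doomsday date is Nov 7.
Nov 11 is 4 days after Nov 7; 4 mod 7 = 4, so Tuesday + 4 = Saturday.

Saturday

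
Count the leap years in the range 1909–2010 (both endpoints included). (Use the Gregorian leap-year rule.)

25

Multiples of 4 in [1909,2010]: 25.
Of those, multiples of 100: 1 (not leap unless ÷400).
Multiples of 400: 1.
Leap years = 25 − 1 + 1 = 25.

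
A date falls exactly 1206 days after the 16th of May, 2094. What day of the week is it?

First find the weekday of May 16, 2094. Doomsday rule: the anchor day for the 2000s is Tuesday. For year 94: 94÷12 = 7 r 10, and 10÷4 = 2, so 7+10+2 = 19.
Tuesday + 19 ≡ Sunday — that's 2094's doomsday.
In May the doomsday date is May 9.
May 16 is 7 days after May 9; 7 mod 7 = 0, so Sunday + 0 = Sunday.
1206 mod 7 = 2, so 1206 days after a Sunday is Sunday + 2 = Tuesday.

Tuesday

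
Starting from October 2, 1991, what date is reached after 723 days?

September 24, 1993

+366 (one year; includes Feb 29, 1992) → Oct 2, 1992 (357 left).
Oct has 31 days: +30 → Nov 1, 1992 (327 left).
Nov has 30 days: +30 → Dec 1, 1992 (297 left).
Dec has 31 days: +31 → Jan 1, 1993 (266 left).
Jan has 31 days: +31 → Feb 1, 1993 (235 left).
Feb has 28 days: +28 → Mar 1, 1993 (207 left).
Mar has 31 days: +31 → Apr 1, 1993 (176 left).
Apr has 30 days: +30 → May 1, 1993 (146 left).
May has 31 days: +31 → Jun 1, 1993 (115 left).
Jun has 30 days: +30 → Jul 1, 1993 (85 left).
Jul has 31 days: +31 → Aug 1, 1993 (54 left).
Aug has 31 days: +31 → Sep 1, 1993 (23 left).
+23 → Sep 24, 1993.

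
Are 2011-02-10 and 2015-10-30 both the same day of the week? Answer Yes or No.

No

From Feb 10, 2011 to Oct 30, 2015 is 1723 days.
1723 mod 7 = 1, so they are different weekdays.
(Feb 10, 2011 is a Thursday; Oct 30, 2015 is a Friday.)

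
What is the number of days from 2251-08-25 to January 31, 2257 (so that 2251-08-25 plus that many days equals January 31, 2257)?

1986

Aug 25, 2251 → Aug 25, 2252: 366 days (Feb 29, 2252 is in that span).
Aug 25, 2252 → Aug 25, 2253: 365 days.
Aug 25, 2253 → Aug 25, 2254: 365 days.
Aug 25, 2254 → Aug 25, 2255: 365 days.
Aug 25, 2255 → Aug 25, 2256: 366 days (Feb 29, 2256 is in that span).
Aug 25, 2256 → Sep 25, 2256: 31 days (August has 31).
Sep 25, 2256 → Oct 25, 2256: 30 days (September has 30).
Oct 25, 2256 → Nov 25, 2256: 31 days (October has 31).
Nov 25, 2256 → Dec 25, 2256: 30 days (November has 30).
Dec 25, 2256 → Jan 25, 2257: 31 days (December has 31).
Jan 25, 2257 → Jan 31, 2257: 6 days.
Total: 1986 days.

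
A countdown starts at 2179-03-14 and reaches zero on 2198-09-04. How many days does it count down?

Mar 14, 2179 → Mar 14, 2180: 366 days (Feb 29, 2180 is in that span).
Mar 14, 2180 → Mar 14, 2181: 365 days.
Mar 14, 2181 → Mar 14, 2182: 365 days.
Mar 14, 2182 → Mar 14, 2183: 365 days.
Mar 14, 2183 → Mar 14, 2184: 366 days (Feb 29, 2184 is in that span).
Mar 14, 2184 → Mar 14, 2185: 365 days.
Mar 14, 2185 → Mar 14, 2186: 365 days.
Mar 14, 2186 → Mar 14, 2187: 365 days.
Mar 14, 2187 → Mar 14, 2188: 366 days (Feb 29, 2188 is in that span).
Mar 14, 2188 → Mar 14, 2189: 365 days.
Mar 14, 2189 → Mar 14, 2190: 365 days.
Mar 14, 2190 → Mar 14, 2191: 365 days.
Mar 14, 2191 → Mar 14, 2192: 366 days (Feb 29, 2192 is in that span).
Mar 14, 2192 → Mar 14, 2193: 365 days.
Mar 14, 2193 → Mar 14, 2194: 365 days.
Mar 14, 2194 → Mar 14, 2195: 365 days.
Mar 14, 2195 → Mar 14, 2196: 366 days (Feb 29, 2196 is in that span).
Mar 14, 2196 → Mar 14, 2197: 365 days.
Mar 14, 2197 → Mar 14, 2198: 365 days.
Mar 14, 2198 → Apr 14, 2198: 31 days (March has 31).
Apr 14, 2198 → May 14, 2198: 30 days (April has 30).
May 14, 2198 → Jun 14, 2198: 31 days (May has 31).
Jun 14, 2198 → Jul 14, 2198: 30 days (June has 30).
Jul 14, 2198 → Aug 14, 2198: 31 days (July has 31).
Aug 14, 2198 → Sep 4, 2198: 21 days.
Total: 7114 days.

7114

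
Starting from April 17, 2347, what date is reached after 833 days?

July 28, 2349

+366 (one year; includes Feb 29, 2348) → Apr 17, 2348 (467 left).
+365 (one year) → Apr 17, 2349 (102 left).
Apr has 30 days: +14 → May 1, 2349 (88 left).
May has 31 days: +31 → Jun 1, 2349 (57 left).
Jun has 30 days: +30 → Jul 1, 2349 (27 left).
+27 → Jul 28, 2349.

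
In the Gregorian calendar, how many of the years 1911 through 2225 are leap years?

77

Multiples of 4 in [1911,2225]: 79.
Of those, multiples of 100: 3 (not leap unless ÷400).
Multiples of 400: 1.
Leap years = 79 − 3 + 1 = 77.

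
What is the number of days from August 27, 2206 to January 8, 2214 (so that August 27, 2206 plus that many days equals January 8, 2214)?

Aug 27, 2206 → Aug 27, 2207: 365 days.
Aug 27, 2207 → Aug 27, 2208: 366 days (Feb 29, 2208 is in that span).
Aug 27, 2208 → Aug 27, 2209: 365 days.
Aug 27, 2209 → Aug 27, 2210: 365 days.
Aug 27, 2210 → Aug 27, 2211: 365 days.
Aug 27, 2211 → Aug 27, 2212: 366 days (Feb 29, 2212 is in that span).
Aug 27, 2212 → Aug 27, 2213: 365 days.
Aug 27, 2213 → Sep 27, 2213: 31 days (August has 31).
Sep 27, 2213 → Oct 27, 2213: 30 days (September has 30).
Oct 27, 2213 → Nov 27, 2213: 31 days (October has 31).
Nov 27, 2213 → Dec 27, 2213: 30 days (November has 30).
Dec 27, 2213 → Jan 8, 2214: 12 days.
Total: 2691 days.

2691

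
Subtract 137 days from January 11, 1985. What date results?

August 27, 1984

−11 → Dec 31, 1984 (end of Dec, 31 days; 126 left).
−31 → Nov 30, 1984 (end of Nov, 30 days; 95 left).
−30 → Oct 31, 1984 (end of Oct, 31 days; 65 left).
−31 → Sep 30, 1984 (end of Sep, 30 days; 34 left).
−30 → Aug 31, 1984 (end of Aug, 31 days; 4 left).
−4 → Aug 27, 1984.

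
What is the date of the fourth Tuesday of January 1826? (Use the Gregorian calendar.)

January 1, 1826 is a Sunday.
The first Tuesday is therefore January 3 (2 days later).
The fourth Tuesday is 3 + 3×7 = January 24.

January 24, 1826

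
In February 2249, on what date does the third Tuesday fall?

February 1, 2249 is a Thursday.
The first Tuesday is therefore February 6 (5 days later).
The third Tuesday is 6 + 2×7 = February 20.

February 20, 2249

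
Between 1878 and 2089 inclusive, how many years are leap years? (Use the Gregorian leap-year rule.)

52

Multiples of 4 in [1878,2089]: 53.
Of those, multiples of 100: 2 (not leap unless ÷400).
Multiples of 400: 1.
Leap years = 53 − 2 + 1 = 52.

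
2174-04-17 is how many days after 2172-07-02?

654

Jul 2, 2172 → Jul 2, 2173: 365 days.
Jul 2, 2173 → Aug 2, 2173: 31 days (July has 31).
Aug 2, 2173 → Sep 2, 2173: 31 days (August has 31).
Sep 2, 2173 → Oct 2, 2173: 30 days (September has 30).
Oct 2, 2173 → Nov 2, 2173: 31 days (October has 31).
Nov 2, 2173 → Dec 2, 2173: 30 days (November has 30).
Dec 2, 2173 → Jan 2, 2174: 31 days (December has 31).
Jan 2, 2174 → Feb 2, 2174: 31 days (January has 31).
Feb 2, 2174 → Mar 2, 2174: 28 days (February has 28).
Mar 2, 2174 → Apr 2, 2174: 31 days (March has 31).
Apr 2, 2174 → Apr 17, 2174: 15 days.
Total: 654 days.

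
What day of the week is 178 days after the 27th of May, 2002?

May 27, 2002 is a Monday.
178 mod 7 = 3, so 178 days after a Monday is Monday + 3 = Thursday.

Thursday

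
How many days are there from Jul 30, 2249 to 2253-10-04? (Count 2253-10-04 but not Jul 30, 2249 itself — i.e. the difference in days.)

Jul 30, 2249 → Jul 30, 2250: 365 days.
Jul 30, 2250 → Jul 30, 2251: 365 days.
Jul 30, 2251 → Jul 30, 2252: 366 days (Feb 29, 2252 is in that span).
Jul 30, 2252 → Jul 30, 2253: 365 days.
Jul 30, 2253 → Aug 30, 2253: 31 days (July has 31).
Aug 30, 2253 → Sep 30, 2253: 31 days (August has 31).
Sep 30, 2253 → Oct 4, 2253: 4 days.
Total: 1527 days.

1527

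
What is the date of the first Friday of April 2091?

April 1, 2091 is a Sunday.
The first Friday is therefore April 6 (5 days later).

April 6, 2091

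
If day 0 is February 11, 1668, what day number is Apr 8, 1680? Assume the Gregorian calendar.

4440

Feb 11, 1668 → Feb 11, 1669: 366 days (Feb 29, 1668 is in that span).
Feb 11, 1669 → Feb 11, 1670: 365 days.
Feb 11, 1670 → Feb 11, 1671: 365 days.
Feb 11, 1671 → Feb 11, 1672: 365 days.
Feb 11, 1672 → Feb 11, 1673: 366 days (Feb 29, 1672 is in that span).
Feb 11, 1673 → Feb 11, 1674: 365 days.
Feb 11, 1674 → Feb 11, 1675: 365 days.
Feb 11, 1675 → Feb 11, 1676: 365 days.
Feb 11, 1676 → Feb 11, 1677: 366 days (Feb 29, 1676 is in that span).
Feb 11, 1677 → Feb 11, 1678: 365 days.
Feb 11, 1678 → Feb 11, 1679: 365 days.
Feb 11, 1679 → Feb 11, 1680: 365 days.
Feb 11, 1680 → Mar 11, 1680: 29 days (February has 29).
Mar 11, 1680 → Apr 8, 1680: 28 days.
Total: 4440 days.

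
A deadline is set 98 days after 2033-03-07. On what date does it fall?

June 13, 2033

Mar has 31 days: +25 → Apr 1, 2033 (73 left).
Apr has 30 days: +30 → May 1, 2033 (43 left).
May has 31 days: +31 → Jun 1, 2033 (12 left).
+12 → Jun 13, 2033.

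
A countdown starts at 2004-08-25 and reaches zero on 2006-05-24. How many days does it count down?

637

Aug 25, 2004 → Aug 25, 2005: 365 days.
Aug 25, 2005 → Sep 25, 2005: 31 days (August has 31).
Sep 25, 2005 → Oct 25, 2005: 30 days (September has 30).
Oct 25, 2005 → Nov 25, 2005: 31 days (October has 31).
Nov 25, 2005 → Dec 25, 2005: 30 days (November has 30).
Dec 25, 2005 → Jan 25, 2006: 31 days (December has 31).
Jan 25, 2006 → Feb 25, 2006: 31 days (January has 31).
Feb 25, 2006 → Mar 25, 2006: 28 days (February has 28).
Mar 25, 2006 → Apr 25, 2006: 31 days (March has 31).
Apr 25, 2006 → May 24, 2006: 29 days.
Total: 637 days.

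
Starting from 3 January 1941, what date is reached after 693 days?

+365 (one year) → Jan 3, 1942 (328 left).
Jan has 31 days: +29 → Feb 1, 1942 (299 left).
Feb has 28 days: +28 → Mar 1, 1942 (271 left).
Mar has 31 days: +31 → Apr 1, 1942 (240 left).
Apr has 30 days: +30 → May 1, 1942 (210 left).
May has 31 days: +31 → Jun 1, 1942 (179 left).
Jun has 30 days: +30 → Jul 1, 1942 (149 left).
Jul has 31 days: +31 → Aug 1, 1942 (118 left).
Aug has 31 days: +31 → Sep 1, 1942 (87 left).
Sep has 30 days: +30 → Oct 1, 1942 (57 left).
Oct has 31 days: +31 → Nov 1, 1942 (26 left).
+26 → Nov 27, 1942.

November 27, 1942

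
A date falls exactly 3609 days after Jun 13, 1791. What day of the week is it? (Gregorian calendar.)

Friday

Jun 13, 1791 is a Monday.
3609 mod 7 = 4, so 3609 days after a Monday is Monday + 4 = Friday.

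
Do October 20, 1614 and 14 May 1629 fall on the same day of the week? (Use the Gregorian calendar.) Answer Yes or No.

From Oct 20, 1614 to May 14, 1629 is 5320 days.
5320 mod 7 = 0, so they are the same weekday.
(Oct 20, 1614 is a Monday; May 14, 1629 is a Monday.)

Yes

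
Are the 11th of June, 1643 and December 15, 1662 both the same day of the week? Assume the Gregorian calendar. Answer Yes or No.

No

From Jun 11, 1643 to Dec 15, 1662 is 7127 days.
7127 mod 7 = 1, so they are different weekdays.
(Jun 11, 1643 is a Thursday; Dec 15, 1662 is a Friday.)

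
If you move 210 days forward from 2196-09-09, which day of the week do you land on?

Friday

Sep 9, 2196 is a Friday.
210 mod 7 = 0, so 210 days after a Friday is Friday + 0 = Friday.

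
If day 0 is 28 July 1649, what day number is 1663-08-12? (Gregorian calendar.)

Jul 28, 1649 → Jul 28, 1650: 365 days.
Jul 28, 1650 → Jul 28, 1651: 365 days.
Jul 28, 1651 → Jul 28, 1652: 366 days (Feb 29, 1652 is in that span).
Jul 28, 1652 → Jul 28, 1653: 365 days.
Jul 28, 1653 → Jul 28, 1654: 365 days.
Jul 28, 1654 → Jul 28, 1655: 365 days.
Jul 28, 1655 → Jul 28, 1656: 366 days (Feb 29, 1656 is in that span).
Jul 28, 1656 → Jul 28, 1657: 365 days.
Jul 28, 1657 → Jul 28, 1658: 365 days.
Jul 28, 1658 → Jul 28, 1659: 365 days.
Jul 28, 1659 → Jul 28, 1660: 366 days (Feb 29, 1660 is in that span).
Jul 28, 1660 → Jul 28, 1661: 365 days.
Jul 28, 1661 → Jul 28, 1662: 365 days.
Jul 28, 1662 → Aug 28, 1662: 31 days (July has 31).
Aug 28, 1662 → Sep 28, 1662: 31 days (August has 31).
Sep 28, 1662 → Oct 28, 1662: 30 days (September has 30).
Oct 28, 1662 → Nov 28, 1662: 31 days (October has 31).
Nov 28, 1662 → Dec 28, 1662: 30 days (November has 30).
Dec 28, 1662 → Jan 28, 1663: 31 days (December has 31).
Jan 28, 1663 → Feb 28, 1663: 31 days (January has 31).
Feb 28, 1663 → Mar 28, 1663: 28 days (February has 28).
Mar 28, 1663 → Apr 28, 1663: 31 days (March has 31).
Apr 28, 1663 → May 28, 1663: 30 days (April has 30).
May 28, 1663 → Jun 28, 1663: 31 days (May has 31).
Jun 28, 1663 → Jul 28, 1663: 30 days (June has 30).
Jul 28, 1663 → Aug 12, 1663: 15 days.
Total: 5128 days.

5128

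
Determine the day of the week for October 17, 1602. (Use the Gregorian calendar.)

Doomsday rule: the anchor day for the 1600s is Tuesday. For year 02: 2÷12 = 0 r 2, and 2÷4 = 0, so 0+2+0 = 2.
Tuesday + 2 ≡ Thursday — that's 1602's doomsday.
In October the doomsday date is Oct 10.
Oct 17 is 7 days after Oct 10; 7 mod 7 = 0, so Thursday + 0 = Thursday.

Thursday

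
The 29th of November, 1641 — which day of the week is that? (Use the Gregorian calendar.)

Doomsday rule: the anchor day for the 1600s is Tuesday. For year 41: 41÷12 = 3 r 5, and 5÷4 = 1, so 3+5+1 = 9.
Tuesday + 9 ≡ Thursday — that's 1641's doomsday.
In November the doomsday date is Nov 7.
Nov 29 is 22 days after Nov 7; 22 mod 7 = 1, so Thursday + 1 = Friday.

Friday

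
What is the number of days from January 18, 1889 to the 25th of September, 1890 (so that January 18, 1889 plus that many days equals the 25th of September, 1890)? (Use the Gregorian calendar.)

615

Jan 18, 1889 → Jan 18, 1890: 365 days.
Jan 18, 1890 → Feb 18, 1890: 31 days (January has 31).
Feb 18, 1890 → Mar 18, 1890: 28 days (February has 28).
Mar 18, 1890 → Apr 18, 1890: 31 days (March has 31).
Apr 18, 1890 → May 18, 1890: 30 days (April has 30).
May 18, 1890 → Jun 18, 1890: 31 days (May has 31).
Jun 18, 1890 → Jul 18, 1890: 30 days (June has 30).
Jul 18, 1890 → Aug 18, 1890: 31 days (July has 31).
Aug 18, 1890 → Sep 18, 1890: 31 days (August has 31).
Sep 18, 1890 → Sep 25, 1890: 7 days.
Total: 615 days.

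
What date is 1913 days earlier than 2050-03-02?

−365 (one year) → Mar 2, 2049 (1548 left).
−365 (one year) → Mar 2, 2048 (1183 left).
−366 (one year; includes Feb 29, 2048) → Mar 2, 2047 (817 left).
−365 (one year) → Mar 2, 2046 (452 left).
−365 (one year) → Mar 2, 2045 (87 left).
−2 → Feb 28, 2045 (end of Feb, 28 days; 85 left).
−28 → Jan 31, 2045 (end of Jan, 31 days; 57 left).
−31 → Dec 31, 2044 (end of Dec, 31 days; 26 left).
−26 → Dec 5, 2044.

December 5, 2044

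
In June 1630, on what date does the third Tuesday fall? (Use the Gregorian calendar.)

June 18, 1630

June 1, 1630 is a Saturday.
The first Tuesday is therefore June 4 (3 days later).
The third Tuesday is 4 + 2×7 = June 18.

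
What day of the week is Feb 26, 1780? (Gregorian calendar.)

Doomsday rule: the anchor day for the 1700s is Sunday. For year 80: 80÷12 = 6 r 8, and 8÷4 = 2, so 6+8+2 = 16.
Sunday + 16 ≡ Tuesday — that's 1780's doomsday.
In February the doomsday date is Feb 29 (1780 is a leap year (divisible by 4)).
Feb 26 is 3 days before Feb 29; 3 mod 7 = 3, so Tuesday − 3 = Saturday.

Saturday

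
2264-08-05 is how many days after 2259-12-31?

Dec 31, 2259 → Dec 31, 2260: 366 days (Feb 29, 2260 is in that span).
Dec 31, 2260 → Dec 31, 2261: 365 days.
Dec 31, 2261 → Dec 31, 2262: 365 days.
Dec 31, 2262 → Dec 31, 2263: 365 days.
Dec 31, 2263 → Jan 31, 2264: 31 days (December has 31).
Jan 31, 2264 → Feb 29, 2264: 29 days (January has 31).
Feb 29, 2264 → Mar 29, 2264: 29 days (February has 29).
Mar 29, 2264 → Apr 29, 2264: 31 days (March has 31).
Apr 29, 2264 → May 29, 2264: 30 days (April has 30).
May 29, 2264 → Jun 29, 2264: 31 days (May has 31).
Jun 29, 2264 → Jul 29, 2264: 30 days (June has 30).
Jul 29, 2264 → Aug 5, 2264: 7 days.
Total: 1679 days.

1679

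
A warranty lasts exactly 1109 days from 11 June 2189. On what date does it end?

June 24, 2192

+365 (one year) → Jun 11, 2190 (744 left).
+365 (one year) → Jun 11, 2191 (379 left).
Jun has 30 days: +20 → Jul 1, 2191 (359 left).
Jul has 31 days: +31 → Aug 1, 2191 (328 left).
Aug has 31 days: +31 → Sep 1, 2191 (297 left).
Sep has 30 days: +30 → Oct 1, 2191 (267 left).
Oct has 31 days: +31 → Nov 1, 2191 (236 left).
Nov has 30 days: +30 → Dec 1, 2191 (206 left).
Dec has 31 days: +31 → Jan 1, 2192 (175 left).
Jan has 31 days: +31 → Feb 1, 2192 (144 left).
Feb has 29 days: +29 → Mar 1, 2192 (115 left).
Mar has 31 days: +31 → Apr 1, 2192 (84 left).
Apr has 30 days: +30 → May 1, 2192 (54 left).
May has 31 days: +31 → Jun 1, 2192 (23 left).
+23 → Jun 24, 2192.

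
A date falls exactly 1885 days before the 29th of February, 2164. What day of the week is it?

First find the weekday of Feb 29, 2164. Doomsday rule: the anchor day for the 2100s is Sunday. For year 64: 64÷12 = 5 r 4, and 4÷4 = 1, so 5+4+1 = 10.
Sunday + 10 ≡ Wednesday — that's 2164's doomsday.
In February the doomsday date is Feb 29 (2164 is a leap year (divisible by 4)).
Feb 29 is the doomsday itself: Wednesday.
1885 mod 7 = 2, so 1885 days before a Wednesday is Wednesday − 2 = Monday.

Monday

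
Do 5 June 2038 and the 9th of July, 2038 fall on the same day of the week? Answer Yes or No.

From Jun 5, 2038 to Jul 9, 2038 is 34 days.
34 mod 7 = 6, so they are different weekdays.
(Jun 5, 2038 is a Saturday; Jul 9, 2038 is a Friday.)

No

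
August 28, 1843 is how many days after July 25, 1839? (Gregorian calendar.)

1495

Jul 25, 1839 → Jul 25, 1840: 366 days (Feb 29, 1840 is in that span).
Jul 25, 1840 → Jul 25, 1841: 365 days.
Jul 25, 1841 → Jul 25, 1842: 365 days.
Jul 25, 1842 → Aug 25, 1842: 31 days (July has 31).
Aug 25, 1842 → Sep 25, 1842: 31 days (August has 31).
Sep 25, 1842 → Oct 25, 1842: 30 days (September has 30).
Oct 25, 1842 → Nov 25, 1842: 31 days (October has 31).
Nov 25, 1842 → Dec 25, 1842: 30 days (November has 30).
Dec 25, 1842 → Jan 25, 1843: 31 days (December has 31).
Jan 25, 1843 → Feb 25, 1843: 31 days (January has 31).
Feb 25, 1843 → Mar 25, 1843: 28 days (February has 28).
Mar 25, 1843 → Apr 25, 1843: 31 days (March has 31).
Apr 25, 1843 → May 25, 1843: 30 days (April has 30).
May 25, 1843 → Jun 25, 1843: 31 days (May has 31).
Jun 25, 1843 → Jul 25, 1843: 30 days (June has 30).
Jul 25, 1843 → Aug 25, 1843: 31 days (July has 31).
Aug 25, 1843 → Aug 28, 1843: 3 days.
Total: 1495 days.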